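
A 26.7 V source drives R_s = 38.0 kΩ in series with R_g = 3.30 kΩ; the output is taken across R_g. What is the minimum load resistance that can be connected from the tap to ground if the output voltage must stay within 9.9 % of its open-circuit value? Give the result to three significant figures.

R_L(min) ≈ 27.6 kΩ

Output resistance R_th = R_s‖R_g = (38.0 × 3.30)/41.30 = 3.036 kΩ.
The fractional drop is R_th/(R_th + R_L); requiring this ≤ 0.0990 gives R_L ≥ R_th(1/0.0990 − 1) = 3.036 × 9.101 = 27.6 kΩ.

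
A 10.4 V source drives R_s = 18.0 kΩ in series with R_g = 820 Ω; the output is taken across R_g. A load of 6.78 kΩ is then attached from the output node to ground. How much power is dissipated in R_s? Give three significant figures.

Total resistance from the source is R_s + (R_g‖R_L) = 18730 Ω, so I = 10.4/18730 Ω = 0.5552 mA.
P = I²·R_s = (0.5552 mA)² × 18.0 kΩ = 5.55 mW.

P ≈ 5.55 mW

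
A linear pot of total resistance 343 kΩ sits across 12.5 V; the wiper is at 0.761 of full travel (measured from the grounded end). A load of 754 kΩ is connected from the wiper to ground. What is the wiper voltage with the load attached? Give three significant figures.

V ≈ 8.79 V

The wiper splits the pot into (1−α)R = 81.98 kΩ above and αR = 261.0 kΩ below.
Lower section ‖ load = 193.9 kΩ.
V_wiper = 12.5 × 193.9/(81.98 + 193.9) = 8.79 V.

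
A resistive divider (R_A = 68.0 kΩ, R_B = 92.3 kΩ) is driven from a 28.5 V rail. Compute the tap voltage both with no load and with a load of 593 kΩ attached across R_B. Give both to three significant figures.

Open-circuit: V = 28.5 × 92.3/(68.0 + 92.3) = 16.4 V.
With the load, R_B becomes R_B‖R_L = 79.87 kΩ, so V = 28.5 × 79.87/147.9 = 15.4 V.

Unloaded: 16.4 V; loaded: 15.4 V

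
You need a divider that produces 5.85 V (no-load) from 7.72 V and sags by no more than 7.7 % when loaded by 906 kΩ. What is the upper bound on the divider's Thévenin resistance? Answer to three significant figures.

Loading drop = R_th/(R_th + R_L) ≤ 0.0770, so R_th ≤ R_L · ε/(1−ε) = 906 kΩ × 0.0770/0.9230 = 75.6 kΩ.
(Any R1, R2 with R2/(R1+R2) = 0.758 and R1‖R2 ≤ 75.6 kΩ will meet the spec.)

R_th ≤ 75.6 kΩ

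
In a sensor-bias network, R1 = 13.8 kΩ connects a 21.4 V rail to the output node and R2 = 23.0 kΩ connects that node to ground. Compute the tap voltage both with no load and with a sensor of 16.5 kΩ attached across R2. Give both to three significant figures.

Unloaded: 13.4 V; loaded: 8.78 V

Open-circuit: V = 21.4 × 23.0/(13.8 + 23.0) = 13.4 V.
With the load, R2 becomes R2‖R_L = 9.608 kΩ, so V = 21.4 × 9.608/23.41 = 8.78 V.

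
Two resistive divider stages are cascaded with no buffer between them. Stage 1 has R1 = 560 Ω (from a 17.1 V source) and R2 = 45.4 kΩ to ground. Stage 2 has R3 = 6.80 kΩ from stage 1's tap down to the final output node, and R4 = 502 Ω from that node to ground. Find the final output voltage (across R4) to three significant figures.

V_out ≈ 1.08 V

Stage 2 presents R3+R4 = 7302 Ω as a load on stage 1's tap.
Stage 1's lower leg becomes R2‖(R3+R4) = 6290 Ω, so V_mid = 17.1 × 6290/6850 = 15.70 V.
Stage 2 is itself unloaded: V_out = V_mid × R4/(R3+R4) = 15.70 × 502/7302 = 1.08 V.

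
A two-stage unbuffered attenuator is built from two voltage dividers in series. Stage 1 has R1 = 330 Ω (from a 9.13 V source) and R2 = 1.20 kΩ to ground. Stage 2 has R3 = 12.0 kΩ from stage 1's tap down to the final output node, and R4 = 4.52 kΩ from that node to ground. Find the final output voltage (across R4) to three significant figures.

Stage 2 presents R3+R4 = 16520 Ω as a load on stage 1's tap.
Stage 1's lower leg becomes R2‖(R3+R4) = 1119 Ω, so V_mid = 9.13 × 1119/1449 = 7.050 V.
Stage 2 is itself unloaded: V_out = V_mid × R4/(R3+R4) = 7.050 × 4520/16520 = 1.93 V.

V_out ≈ 1.93 V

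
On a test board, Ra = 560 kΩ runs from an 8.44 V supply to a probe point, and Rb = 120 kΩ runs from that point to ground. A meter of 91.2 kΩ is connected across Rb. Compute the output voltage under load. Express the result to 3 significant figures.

The load sits in parallel with Rb: Rb‖R_L = (120 × 91.2) / (120 + 91.2) = 51.82 kΩ.
V_out = 8.44 × 51.82 / (560 + 51.82) = 8.44 × 51.82/611.8 = 0.715 V.

V_out ≈ 0.715 V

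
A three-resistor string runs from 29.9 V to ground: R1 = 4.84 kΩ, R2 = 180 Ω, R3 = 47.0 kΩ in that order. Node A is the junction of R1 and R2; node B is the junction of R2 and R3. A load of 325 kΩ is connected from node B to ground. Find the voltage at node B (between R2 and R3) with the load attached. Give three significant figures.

At node B, R3 is in parallel with the load: R3‖R_L = 41060 Ω.
Below node A the resistance is R2 + (R3‖R_L) = 41240 Ω, so V_A = 29.9 × 41240/46080 = 26.76 V.
Then V_B = V_A × (R3‖R_L)/(R2 + R3‖R_L) = 26.76 × 41060/41240 = 26.6 V.

V ≈ 26.6 V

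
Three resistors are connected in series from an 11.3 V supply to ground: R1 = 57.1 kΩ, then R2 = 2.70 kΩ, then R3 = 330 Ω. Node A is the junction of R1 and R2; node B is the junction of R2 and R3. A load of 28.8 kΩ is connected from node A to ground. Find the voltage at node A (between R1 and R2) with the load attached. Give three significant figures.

V ≈ 0.518 V

Below node A the series string R2+R3 = 3030 Ω sits in parallel with the 28800 Ω load: 2742 Ω.
V_A = 11.3 × 2742/(57100 + 2742) = 0.518 V.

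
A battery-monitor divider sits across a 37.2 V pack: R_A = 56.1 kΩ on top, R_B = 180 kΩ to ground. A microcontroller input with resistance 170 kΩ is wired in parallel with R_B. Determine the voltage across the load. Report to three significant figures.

V_out ≈ 22.7 V

The load sits in parallel with R_B: R_B‖R_L = (180 × 170) / (180 + 170) = 87.43 kΩ.
V_out = 37.2 × 87.43 / (56.1 + 87.43) = 37.2 × 87.43/143.5 = 22.7 V.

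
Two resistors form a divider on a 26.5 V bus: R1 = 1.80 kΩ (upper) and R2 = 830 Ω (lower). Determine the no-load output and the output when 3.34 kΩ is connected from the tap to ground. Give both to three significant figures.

Unloaded: 8.36 V; loaded: 7.15 V

Open-circuit: V = 26.5 × 830/(1800 + 830) = 8.36 V.
With the load, R2 becomes R2‖R_L = 664.8 Ω, so V = 26.5 × 664.8/2465 = 7.15 V.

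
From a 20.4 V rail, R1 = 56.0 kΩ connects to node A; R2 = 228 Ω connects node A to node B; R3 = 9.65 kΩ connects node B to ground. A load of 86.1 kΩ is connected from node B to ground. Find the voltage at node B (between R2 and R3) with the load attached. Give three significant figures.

V ≈ 2.73 V

At node B, R3 is in parallel with the load: R3‖R_L = 8677 Ω.
Below node A the resistance is R2 + (R3‖R_L) = 8905 Ω, so V_A = 20.4 × 8905/64910 = 2.799 V.
Then V_B = V_A × (R3‖R_L)/(R2 + R3‖R_L) = 2.799 × 8677/8905 = 2.73 V.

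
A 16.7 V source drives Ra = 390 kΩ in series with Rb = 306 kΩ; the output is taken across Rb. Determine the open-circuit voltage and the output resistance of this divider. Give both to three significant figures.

V_th = 7.34 V, R_th = 171 kΩ

V_th is the open-circuit tap voltage: 16.7 × 306/(390 + 306) = 7.34 V.
With the supply zeroed, Ra and Rb appear in parallel from the tap: R_th = Ra‖Rb = (390 × 306)/696.0 = 171 kΩ.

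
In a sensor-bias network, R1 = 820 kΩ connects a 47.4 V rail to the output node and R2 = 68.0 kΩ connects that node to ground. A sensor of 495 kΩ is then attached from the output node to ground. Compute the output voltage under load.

The load sits in parallel with R2: R2‖R_L = (68.0 × 495) / (68.0 + 495) = 59.79 kΩ.
V_out = 47.4 × 59.79 / (820 + 59.79) = 47.4 × 59.79/879.8 = 3.22 V.

V_out ≈ 3.22 V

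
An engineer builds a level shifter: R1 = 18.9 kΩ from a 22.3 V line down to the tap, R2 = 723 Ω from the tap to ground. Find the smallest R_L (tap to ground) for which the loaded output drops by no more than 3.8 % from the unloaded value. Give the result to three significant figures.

R_L(min) ≈ 17.6 kΩ

Output resistance R_th = R1‖R2 = (18900 × 723)/19620 = 696.4 Ω.
The fractional drop is R_th/(R_th + R_L); requiring this ≤ 0.0380 gives R_L ≥ R_th(1/0.0380 − 1) = 696.4 × 25.32 = 17.6 kΩ.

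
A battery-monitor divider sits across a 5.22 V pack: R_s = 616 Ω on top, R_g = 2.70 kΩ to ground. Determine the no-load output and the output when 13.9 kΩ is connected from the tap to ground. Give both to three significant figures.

Unloaded: 4.25 V; loaded: 4.10 V

Open-circuit: V = 5.22 × 2700/(616 + 2700) = 4.25 V.
With the load, R_g becomes R_g‖R_L = 2261 Ω, so V = 5.22 × 2261/2877 = 4.10 V.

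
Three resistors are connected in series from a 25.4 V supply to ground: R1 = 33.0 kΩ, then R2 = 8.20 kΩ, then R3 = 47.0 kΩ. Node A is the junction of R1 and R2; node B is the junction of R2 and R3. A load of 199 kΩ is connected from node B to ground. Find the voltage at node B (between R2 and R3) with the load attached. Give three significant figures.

V ≈ 12.2 V

At node B, R3 is in parallel with the load: R3‖R_L = 38.02 kΩ.
Below node A the resistance is R2 + (R3‖R_L) = 46.22 kΩ, so V_A = 25.4 × 46.22/79.22 = 14.82 V.
Then V_B = V_A × (R3‖R_L)/(R2 + R3‖R_L) = 14.82 × 38.02/46.22 = 12.2 V.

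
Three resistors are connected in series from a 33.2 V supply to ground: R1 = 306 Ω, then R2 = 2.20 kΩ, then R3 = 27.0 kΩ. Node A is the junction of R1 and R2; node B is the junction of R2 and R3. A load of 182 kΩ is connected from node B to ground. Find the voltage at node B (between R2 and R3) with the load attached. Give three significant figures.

At node B, R3 is in parallel with the load: R3‖R_L = 23510 Ω.
Below node A the resistance is R2 + (R3‖R_L) = 25710 Ω, so V_A = 33.2 × 25710/26020 = 32.81 V.
Then V_B = V_A × (R3‖R_L)/(R2 + R3‖R_L) = 32.81 × 23510/25710 = 30.0 V.

V ≈ 30.0 V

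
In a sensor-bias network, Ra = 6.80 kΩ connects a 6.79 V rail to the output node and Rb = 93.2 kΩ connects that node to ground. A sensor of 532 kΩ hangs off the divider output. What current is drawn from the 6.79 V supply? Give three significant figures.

I ≈ 0.0789 mA

Rb‖R_L = 79.31 kΩ, so the source sees Ra + Rb‖R_L = 86.11 kΩ.
I = 6.79 V / 86.11 kΩ = 0.0789 mA.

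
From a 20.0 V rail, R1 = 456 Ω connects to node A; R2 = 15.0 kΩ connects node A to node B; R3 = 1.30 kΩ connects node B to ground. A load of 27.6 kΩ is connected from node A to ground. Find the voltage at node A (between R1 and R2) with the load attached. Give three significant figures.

Below node A the series string R2+R3 = 16300 Ω sits in parallel with the 27600 Ω load: 10250 Ω.
V_A = 20.0 × 10250/(456 + 10250) = 19.1 V.

V ≈ 19.1 V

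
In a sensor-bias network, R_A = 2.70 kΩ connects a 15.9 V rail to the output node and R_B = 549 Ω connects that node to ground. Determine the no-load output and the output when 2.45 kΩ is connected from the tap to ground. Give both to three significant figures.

Open-circuit: V = 15.9 × 549/(2700 + 549) = 2.69 V.
With the load, R_B becomes R_B‖R_L = 448.5 Ω, so V = 15.9 × 448.5/3148 = 2.26 V.

Unloaded: 2.69 V; loaded: 2.26 V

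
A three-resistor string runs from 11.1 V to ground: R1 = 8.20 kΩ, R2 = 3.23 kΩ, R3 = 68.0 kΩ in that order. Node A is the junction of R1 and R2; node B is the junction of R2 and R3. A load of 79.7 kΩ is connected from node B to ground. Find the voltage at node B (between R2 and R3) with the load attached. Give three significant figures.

At node B, R3 is in parallel with the load: R3‖R_L = 36.69 kΩ.
Below node A the resistance is R2 + (R3‖R_L) = 39.92 kΩ, so V_A = 11.1 × 39.92/48.12 = 9.209 V.
Then V_B = V_A × (R3‖R_L)/(R2 + R3‖R_L) = 9.209 × 36.69/39.92 = 8.46 V.

V ≈ 8.46 V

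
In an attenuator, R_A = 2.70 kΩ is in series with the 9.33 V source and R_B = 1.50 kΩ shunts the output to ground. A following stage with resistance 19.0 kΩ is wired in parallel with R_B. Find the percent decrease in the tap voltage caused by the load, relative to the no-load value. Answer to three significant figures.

4.83 %

The divider's output (Thévenin) resistance is R_A‖R_B = 0.9643 kΩ.
Fractional drop under load = R_th/(R_th + R_L) = 0.9643 / (0.9643 + 19.0) = 0.04830.
So the output falls by 4.83 %.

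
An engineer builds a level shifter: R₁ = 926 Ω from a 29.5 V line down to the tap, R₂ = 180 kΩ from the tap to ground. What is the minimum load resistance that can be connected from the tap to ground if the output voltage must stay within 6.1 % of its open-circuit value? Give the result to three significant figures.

R_L(min) ≈ 14.2 kΩ

Output resistance R_th = R₁‖R₂ = (926 × 180000)/180900 = 921.3 Ω.
The fractional drop is R_th/(R_th + R_L); requiring this ≤ 0.0610 gives R_L ≥ R_th(1/0.0610 − 1) = 921.3 × 15.39 = 14.2 kΩ.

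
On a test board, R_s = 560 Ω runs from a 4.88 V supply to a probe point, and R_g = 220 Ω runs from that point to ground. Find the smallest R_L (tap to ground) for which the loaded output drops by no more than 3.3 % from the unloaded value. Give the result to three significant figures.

R_L(min) ≈ 4.63 kΩ

Output resistance R_th = R_s‖R_g = (560 × 220)/780.0 = 157.9 Ω.
The fractional drop is R_th/(R_th + R_L); requiring this ≤ 0.0330 gives R_L ≥ R_th(1/0.0330 − 1) = 157.9 × 29.30 = 4.63 kΩ.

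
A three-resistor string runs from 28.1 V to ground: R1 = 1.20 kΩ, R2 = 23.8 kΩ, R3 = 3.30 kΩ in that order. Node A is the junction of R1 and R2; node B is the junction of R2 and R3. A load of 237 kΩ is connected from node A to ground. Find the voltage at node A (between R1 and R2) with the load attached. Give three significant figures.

Below node A the series string R2+R3 = 27.10 kΩ sits in parallel with the 237 kΩ load: 24.32 kΩ.
V_A = 28.1 × 24.32/(1.20 + 24.32) = 26.8 V.

V ≈ 26.8 V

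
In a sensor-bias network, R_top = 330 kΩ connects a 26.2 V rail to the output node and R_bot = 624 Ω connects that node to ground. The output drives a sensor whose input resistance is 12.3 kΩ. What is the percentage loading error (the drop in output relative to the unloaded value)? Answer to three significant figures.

4.82 %

The divider's output (Thévenin) resistance is R_top‖R_bot = 622.8 Ω.
Fractional drop under load = R_th/(R_th + R_L) = 622.8 / (622.8 + 12300) = 0.04820.
So the output falls by 4.82 %.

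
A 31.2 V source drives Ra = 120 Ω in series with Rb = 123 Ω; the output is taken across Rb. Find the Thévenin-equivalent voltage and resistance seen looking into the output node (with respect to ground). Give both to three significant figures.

V_th = 15.8 V, R_th = 60.7 Ω

V_th is the open-circuit tap voltage: 31.2 × 123/(120 + 123) = 15.8 V.
With the supply zeroed, Ra and Rb appear in parallel from the tap: R_th = Ra‖Rb = (120 × 123)/243.0 = 60.7 Ω.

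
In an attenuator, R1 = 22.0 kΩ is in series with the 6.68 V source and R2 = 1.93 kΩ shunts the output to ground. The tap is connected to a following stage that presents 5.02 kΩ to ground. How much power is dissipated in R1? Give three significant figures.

Total resistance from the source is R1 + (R2‖R_L) = 23.39 kΩ, so I = 6.68/23.39 kΩ = 0.2855 mA.
P = I²·R1 = (0.2855 mA)² × 22.0 kΩ = 1.79 mW.

P ≈ 1.79 mW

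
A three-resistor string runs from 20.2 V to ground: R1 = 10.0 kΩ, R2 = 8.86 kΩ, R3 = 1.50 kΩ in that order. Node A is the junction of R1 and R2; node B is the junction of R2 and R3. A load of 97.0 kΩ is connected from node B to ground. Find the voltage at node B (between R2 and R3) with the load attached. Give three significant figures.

V ≈ 1.47 V

At node B, R3 is in parallel with the load: R3‖R_L = 1.477 kΩ.
Below node A the resistance is R2 + (R3‖R_L) = 10.34 kΩ, so V_A = 20.2 × 10.34/20.34 = 10.27 V.
Then V_B = V_A × (R3‖R_L)/(R2 + R3‖R_L) = 10.27 × 1.477/10.34 = 1.47 V.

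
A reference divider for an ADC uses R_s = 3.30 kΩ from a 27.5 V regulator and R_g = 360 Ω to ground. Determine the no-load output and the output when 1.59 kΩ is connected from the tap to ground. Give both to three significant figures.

Unloaded: 2.70 V; loaded: 2.25 V

Open-circuit: V = 27.5 × 360/(3300 + 360) = 2.70 V.
With the load, R_g becomes R_g‖R_L = 293.5 Ω, so V = 27.5 × 293.5/3594 = 2.25 V.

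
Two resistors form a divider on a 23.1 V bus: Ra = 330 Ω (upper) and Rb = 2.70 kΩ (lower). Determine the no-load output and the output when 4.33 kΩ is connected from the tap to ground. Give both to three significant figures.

Unloaded: 20.6 V; loaded: 19.3 V

Open-circuit: V = 23.1 × 2700/(330 + 2700) = 20.6 V.
With the load, Rb becomes Rb‖R_L = 1663 Ω, so V = 23.1 × 1663/1993 = 19.3 V.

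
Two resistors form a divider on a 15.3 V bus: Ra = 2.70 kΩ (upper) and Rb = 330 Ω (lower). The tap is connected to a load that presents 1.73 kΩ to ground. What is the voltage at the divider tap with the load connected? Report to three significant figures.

The load sits in parallel with Rb: Rb‖R_L = (330 × 1730) / (330 + 1730) = 277.1 Ω.
V_out = 15.3 × 277.1 / (2700 + 277.1) = 15.3 × 277.1/2977 = 1.42 V.

V_out ≈ 1.42 V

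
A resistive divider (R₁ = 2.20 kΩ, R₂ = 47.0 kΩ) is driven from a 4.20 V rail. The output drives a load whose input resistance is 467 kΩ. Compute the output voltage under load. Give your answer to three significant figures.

V_out ≈ 3.99 V

The load sits in parallel with R₂: R₂‖R_L = (47.0 × 467) / (47.0 + 467) = 42.70 kΩ.
V_out = 4.20 × 42.70 / (2.20 + 42.70) = 4.20 × 42.70/44.90 = 3.99 V.
(Unloaded it would have been 4.01 V.)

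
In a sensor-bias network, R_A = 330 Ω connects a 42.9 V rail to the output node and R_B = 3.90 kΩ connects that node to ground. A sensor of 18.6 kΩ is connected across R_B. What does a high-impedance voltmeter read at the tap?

V_out ≈ 38.9 V

The load sits in parallel with R_B: R_B‖R_L = (3900 × 18600) / (3900 + 18600) = 3224 Ω.
V_out = 42.9 × 3224 / (330 + 3224) = 42.9 × 3224/3554 = 38.9 V.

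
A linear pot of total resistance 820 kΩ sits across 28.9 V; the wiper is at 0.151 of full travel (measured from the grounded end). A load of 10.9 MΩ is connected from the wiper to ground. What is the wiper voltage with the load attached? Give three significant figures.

The wiper splits the pot into (1−α)R = 696.2 kΩ above and αR = 123.8 kΩ below.
Lower section ‖ load = 122.4 kΩ.
V_wiper = 28.9 × 122.4/(696.2 + 122.4) = 4.32 V.

V ≈ 4.32 V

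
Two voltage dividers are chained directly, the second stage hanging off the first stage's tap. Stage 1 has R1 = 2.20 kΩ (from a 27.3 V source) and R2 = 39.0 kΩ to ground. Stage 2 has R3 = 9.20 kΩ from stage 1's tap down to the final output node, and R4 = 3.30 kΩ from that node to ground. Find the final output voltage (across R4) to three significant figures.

Stage 2 presents R3+R4 = 12.50 kΩ as a load on stage 1's tap.
Stage 1's lower leg becomes R2‖(R3+R4) = 9.466 kΩ, so V_mid = 27.3 × 9.466/11.67 = 22.15 V.
Stage 2 is itself unloaded: V_out = V_mid × R4/(R3+R4) = 22.15 × 3.30/12.50 = 5.85 V.

V_out ≈ 5.85 V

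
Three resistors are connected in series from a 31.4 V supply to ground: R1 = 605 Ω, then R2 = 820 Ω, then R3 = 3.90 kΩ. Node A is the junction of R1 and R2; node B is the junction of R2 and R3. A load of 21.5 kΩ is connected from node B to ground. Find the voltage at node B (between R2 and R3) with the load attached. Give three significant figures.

At node B, R3 is in parallel with the load: R3‖R_L = 3301 Ω.
Below node A the resistance is R2 + (R3‖R_L) = 4121 Ω, so V_A = 31.4 × 4121/4726 = 27.38 V.
Then V_B = V_A × (R3‖R_L)/(R2 + R3‖R_L) = 27.38 × 3301/4121 = 21.9 V.

V ≈ 21.9 V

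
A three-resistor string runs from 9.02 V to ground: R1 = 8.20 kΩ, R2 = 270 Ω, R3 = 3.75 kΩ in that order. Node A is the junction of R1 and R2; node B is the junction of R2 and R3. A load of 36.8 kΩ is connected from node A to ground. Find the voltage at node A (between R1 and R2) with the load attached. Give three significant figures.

Below node A the series string R2+R3 = 4020 Ω sits in parallel with the 36800 Ω load: 3624 Ω.
V_A = 9.02 × 3624/(8200 + 3624) = 2.76 V.

V ≈ 2.76 V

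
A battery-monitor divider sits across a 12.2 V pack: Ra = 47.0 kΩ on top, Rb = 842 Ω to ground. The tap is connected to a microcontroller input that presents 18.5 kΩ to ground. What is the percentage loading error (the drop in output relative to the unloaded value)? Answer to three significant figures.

4.28 %

The divider's output (Thévenin) resistance is Ra‖Rb = 827.2 Ω.
Fractional drop under load = R_th/(R_th + R_L) = 827.2 / (827.2 + 18500) = 0.04280.
So the output falls by 4.28 %.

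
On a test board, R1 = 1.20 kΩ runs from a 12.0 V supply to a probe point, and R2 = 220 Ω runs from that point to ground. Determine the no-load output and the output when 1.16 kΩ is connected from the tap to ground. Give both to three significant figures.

Open-circuit: V = 12.0 × 220/(1200 + 220) = 1.86 V.
With the load, R2 becomes R2‖R_L = 184.9 Ω, so V = 12.0 × 184.9/1385 = 1.60 V.

Unloaded: 1.86 V; loaded: 1.60 V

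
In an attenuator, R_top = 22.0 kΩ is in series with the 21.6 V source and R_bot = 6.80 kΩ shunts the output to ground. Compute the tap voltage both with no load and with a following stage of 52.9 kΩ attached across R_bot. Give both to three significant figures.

Unloaded: 5.10 V; loaded: 4.64 V

Open-circuit: V = 21.6 × 6.80/(22.0 + 6.80) = 5.10 V.
With the load, R_bot becomes R_bot‖R_L = 6.025 kΩ, so V = 21.6 × 6.025/28.03 = 4.64 V.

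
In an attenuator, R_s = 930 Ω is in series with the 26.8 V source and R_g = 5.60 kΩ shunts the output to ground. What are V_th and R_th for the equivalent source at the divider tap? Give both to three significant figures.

V_th is the open-circuit tap voltage: 26.8 × 5600/(930 + 5600) = 23.0 V.
With the supply zeroed, R_s and R_g appear in parallel from the tap: R_th = R_s‖R_g = (930 × 5600)/6530 = 798 Ω.

V_th = 23.0 V, R_th = 798 Ω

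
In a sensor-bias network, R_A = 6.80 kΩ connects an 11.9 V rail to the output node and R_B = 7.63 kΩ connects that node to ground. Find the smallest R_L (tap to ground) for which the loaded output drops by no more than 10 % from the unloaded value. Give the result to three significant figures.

R_L(min) ≈ 32.4 kΩ

Output resistance R_th = R_A‖R_B = (6.80 × 7.63)/14.43 = 3.596 kΩ.
The fractional drop is R_th/(R_th + R_L); requiring this ≤ 0.100 gives R_L ≥ R_th(1/0.100 − 1) = 3.596 × 9.000 = 32.4 kΩ.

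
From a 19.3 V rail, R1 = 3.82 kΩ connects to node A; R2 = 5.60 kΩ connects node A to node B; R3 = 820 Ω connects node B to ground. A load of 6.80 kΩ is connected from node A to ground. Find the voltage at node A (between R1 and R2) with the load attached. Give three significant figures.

Below node A the series string R2+R3 = 6420 Ω sits in parallel with the 6800 Ω load: 3302 Ω.
V_A = 19.3 × 3302/(3820 + 3302) = 8.95 V.

V ≈ 8.95 V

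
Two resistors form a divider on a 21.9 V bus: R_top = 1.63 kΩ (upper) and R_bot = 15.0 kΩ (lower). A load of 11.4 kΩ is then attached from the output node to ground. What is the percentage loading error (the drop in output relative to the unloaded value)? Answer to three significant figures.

Unloaded V = 21.9 × 15.0/16.63 = 19.753 V.
Loaded: R_bot‖R_L = 6.477 kΩ, giving V = 21.9 × 6.477/8.107 = 17.497 V.
Drop = (19.753 − 17.497) / 19.753 = 11.4 %.

11.4 %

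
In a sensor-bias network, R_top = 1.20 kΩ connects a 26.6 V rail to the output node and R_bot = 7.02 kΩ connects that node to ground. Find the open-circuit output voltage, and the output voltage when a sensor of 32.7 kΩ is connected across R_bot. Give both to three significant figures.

Unloaded: 22.7 V; loaded: 22.0 V

Open-circuit: V = 26.6 × 7.02/(1.20 + 7.02) = 22.7 V.
With the load, R_bot becomes R_bot‖R_L = 5.779 kΩ, so V = 26.6 × 5.779/6.979 = 22.0 V.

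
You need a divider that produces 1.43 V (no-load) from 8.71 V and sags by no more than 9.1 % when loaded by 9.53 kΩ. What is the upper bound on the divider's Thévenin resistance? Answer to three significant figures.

R_th ≤ 954 Ω

Loading drop = R_th/(R_th + R_L) ≤ 0.0910, so R_th ≤ R_L · ε/(1−ε) = 9.53 kΩ × 0.0910/0.9090 = 954 Ω.
(Any R1, R2 with R2/(R1+R2) = 0.164 and R1‖R2 ≤ 954 Ω will meet the spec.)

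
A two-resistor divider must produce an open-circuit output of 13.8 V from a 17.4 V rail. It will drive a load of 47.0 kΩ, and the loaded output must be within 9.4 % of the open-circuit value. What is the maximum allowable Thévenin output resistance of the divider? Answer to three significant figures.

R_th ≤ 4.88 kΩ

Loading drop = R_th/(R_th + R_L) ≤ 0.0940, so R_th ≤ R_L · ε/(1−ε) = 47.0 kΩ × 0.0940/0.9060 = 4.88 kΩ.
(Any R1, R2 with R2/(R1+R2) = 0.793 and R1‖R2 ≤ 4.88 kΩ will meet the spec.)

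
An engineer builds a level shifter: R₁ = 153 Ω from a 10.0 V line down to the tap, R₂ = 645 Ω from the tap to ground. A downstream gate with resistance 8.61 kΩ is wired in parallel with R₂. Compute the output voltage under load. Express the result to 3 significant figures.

V_out ≈ 7.97 V

The load sits in parallel with R₂: R₂‖R_L = (645 × 8610) / (645 + 8610) = 600.0 Ω.
V_out = 10.0 × 600.0 / (153 + 600.0) = 10.0 × 600.0/753.0 = 7.97 V.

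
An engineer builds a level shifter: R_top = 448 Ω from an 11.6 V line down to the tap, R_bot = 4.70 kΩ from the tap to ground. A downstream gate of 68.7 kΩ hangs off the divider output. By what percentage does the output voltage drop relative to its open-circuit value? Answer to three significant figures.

0.592 %

The divider's output (Thévenin) resistance is R_top‖R_bot = 409.0 Ω.
Fractional drop under load = R_th/(R_th + R_L) = 409.0 / (409.0 + 68700) = 0.005918.
So the output falls by 0.592 %.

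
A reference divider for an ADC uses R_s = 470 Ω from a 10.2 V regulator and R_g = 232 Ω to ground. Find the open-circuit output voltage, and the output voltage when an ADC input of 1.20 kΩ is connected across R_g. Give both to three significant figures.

Open-circuit: V = 10.2 × 232/(470 + 232) = 3.37 V.
With the load, R_g becomes R_g‖R_L = 194.4 Ω, so V = 10.2 × 194.4/664.4 = 2.98 V.

Unloaded: 3.37 V; loaded: 2.98 V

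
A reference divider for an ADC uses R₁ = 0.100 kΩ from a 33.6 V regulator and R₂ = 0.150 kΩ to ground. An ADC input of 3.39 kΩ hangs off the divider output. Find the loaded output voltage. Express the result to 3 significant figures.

V_out ≈ 19.8 V

The load sits in parallel with R₂: R₂‖R_L = (150 × 3390) / (150 + 3390) = 143.6 Ω.
V_out = 33.6 × 143.6 / (100 + 143.6) = 33.6 × 143.6/243.6 = 19.8 V.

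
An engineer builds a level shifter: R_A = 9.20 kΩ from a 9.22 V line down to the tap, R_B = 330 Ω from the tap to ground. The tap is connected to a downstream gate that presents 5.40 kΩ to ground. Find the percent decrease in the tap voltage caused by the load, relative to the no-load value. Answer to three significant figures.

The divider's output (Thévenin) resistance is R_A‖R_B = 318.6 Ω.
Fractional drop under load = R_th/(R_th + R_L) = 318.6 / (318.6 + 5400) = 0.05571.
So the output falls by 5.57 %.

5.57 %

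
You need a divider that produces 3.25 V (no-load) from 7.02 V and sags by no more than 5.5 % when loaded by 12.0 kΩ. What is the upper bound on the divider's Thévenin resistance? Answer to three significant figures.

R_th ≤ 698 Ω

Loading drop = R_th/(R_th + R_L) ≤ 0.0550, so R_th ≤ R_L · ε/(1−ε) = 12.0 kΩ × 0.0550/0.9450 = 698 Ω.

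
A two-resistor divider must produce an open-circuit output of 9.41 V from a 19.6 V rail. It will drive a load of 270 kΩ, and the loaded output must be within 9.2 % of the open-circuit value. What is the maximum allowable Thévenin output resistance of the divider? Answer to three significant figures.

Loading drop = R_th/(R_th + R_L) ≤ 0.0920, so R_th ≤ R_L · ε/(1−ε) = 270 kΩ × 0.0920/0.9080 = 27.4 kΩ.

R_th ≤ 27.4 kΩ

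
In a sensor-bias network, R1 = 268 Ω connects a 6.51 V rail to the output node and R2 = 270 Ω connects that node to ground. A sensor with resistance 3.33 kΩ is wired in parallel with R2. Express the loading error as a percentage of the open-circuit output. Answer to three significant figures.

The divider's output (Thévenin) resistance is R1‖R2 = 134.5 Ω.
Fractional drop under load = R_th/(R_th + R_L) = 134.5 / (134.5 + 3330) = 0.03882.
So the output falls by 3.88 %.

3.88 %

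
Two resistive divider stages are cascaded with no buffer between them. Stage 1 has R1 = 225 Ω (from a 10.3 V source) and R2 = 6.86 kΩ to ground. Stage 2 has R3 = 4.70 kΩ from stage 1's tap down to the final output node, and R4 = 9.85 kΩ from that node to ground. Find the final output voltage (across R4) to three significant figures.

Stage 2 presents R3+R4 = 14550 Ω as a load on stage 1's tap.
Stage 1's lower leg becomes R2‖(R3+R4) = 4662 Ω, so V_mid = 10.3 × 4662/4887 = 9.826 V.
Stage 2 is itself unloaded: V_out = V_mid × R4/(R3+R4) = 9.826 × 9850/14550 = 6.65 V.

V_out ≈ 6.65 V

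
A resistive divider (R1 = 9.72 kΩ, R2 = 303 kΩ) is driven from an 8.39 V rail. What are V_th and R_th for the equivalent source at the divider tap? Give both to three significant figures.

V_th is the open-circuit tap voltage: 8.39 × 303/(9.72 + 303) = 8.13 V.
With the supply zeroed, R1 and R2 appear in parallel from the tap: R_th = R1‖R2 = (9.72 × 303)/312.7 = 9.42 kΩ.

V_th = 8.13 V, R_th = 9.42 kΩ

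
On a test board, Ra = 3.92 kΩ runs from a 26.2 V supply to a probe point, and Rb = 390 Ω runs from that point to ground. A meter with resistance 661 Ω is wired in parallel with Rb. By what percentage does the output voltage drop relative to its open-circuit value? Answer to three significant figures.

Unloaded V = 26.2 × 390/4310 = 2.371 V.
Loaded: Rb‖R_L = 245.3 Ω, giving V = 26.2 × 245.3/4165 = 1.543 V.
Drop = (2.371 − 1.543) / 2.371 = 34.9 %.

34.9 %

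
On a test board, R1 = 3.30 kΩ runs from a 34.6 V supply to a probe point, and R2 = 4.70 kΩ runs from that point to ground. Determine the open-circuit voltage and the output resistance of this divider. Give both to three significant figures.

V_th is the open-circuit tap voltage: 34.6 × 4.70/(3.30 + 4.70) = 20.3 V.
With the supply zeroed, R1 and R2 appear in parallel from the tap: R_th = R1‖R2 = (3.30 × 4.70)/8.000 = 1.94 kΩ.

V_th = 20.3 V, R_th = 1.94 kΩ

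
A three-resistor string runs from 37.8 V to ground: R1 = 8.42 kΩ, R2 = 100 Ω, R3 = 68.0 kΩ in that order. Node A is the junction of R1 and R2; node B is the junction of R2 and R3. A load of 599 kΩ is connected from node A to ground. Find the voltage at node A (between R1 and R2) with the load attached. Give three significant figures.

V ≈ 33.2 V

Below node A the series string R2+R3 = 68100 Ω sits in parallel with the 599000 Ω load: 61150 Ω.
V_A = 37.8 × 61150/(8420 + 61150) = 33.2 V.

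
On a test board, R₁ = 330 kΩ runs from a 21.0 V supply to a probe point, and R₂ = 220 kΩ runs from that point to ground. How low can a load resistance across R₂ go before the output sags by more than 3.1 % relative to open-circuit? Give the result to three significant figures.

R_L(min) ≈ 4.13 MΩ

Output resistance R_th = R₁‖R₂ = (330 × 220)/550.0 = 132.0 kΩ.
The fractional drop is R_th/(R_th + R_L); requiring this ≤ 0.0310 gives R_L ≥ R_th(1/0.0310 − 1) = 132.0 × 31.26 = 4.13 MΩ.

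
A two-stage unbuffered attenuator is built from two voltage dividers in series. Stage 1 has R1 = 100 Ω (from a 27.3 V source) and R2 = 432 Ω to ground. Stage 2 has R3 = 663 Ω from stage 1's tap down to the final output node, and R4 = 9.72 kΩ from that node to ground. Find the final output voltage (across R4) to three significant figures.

V_out ≈ 20.6 V

Stage 2 presents R3+R4 = 10380 Ω as a load on stage 1's tap.
Stage 1's lower leg becomes R2‖(R3+R4) = 414.7 Ω, so V_mid = 27.3 × 414.7/514.7 = 22.00 V.
Stage 2 is itself unloaded: V_out = V_mid × R4/(R3+R4) = 22.00 × 9720/10380 = 20.6 V.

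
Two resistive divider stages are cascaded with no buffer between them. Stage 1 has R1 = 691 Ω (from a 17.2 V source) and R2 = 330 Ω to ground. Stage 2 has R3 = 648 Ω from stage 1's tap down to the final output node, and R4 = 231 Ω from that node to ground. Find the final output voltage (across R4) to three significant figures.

V_out ≈ 1.16 V

Stage 2 presents R3+R4 = 879.0 Ω as a load on stage 1's tap.
Stage 1's lower leg becomes R2‖(R3+R4) = 239.9 Ω, so V_mid = 17.2 × 239.9/930.9 = 4.433 V.
Stage 2 is itself unloaded: V_out = V_mid × R4/(R3+R4) = 4.433 × 231/879.0 = 1.16 V.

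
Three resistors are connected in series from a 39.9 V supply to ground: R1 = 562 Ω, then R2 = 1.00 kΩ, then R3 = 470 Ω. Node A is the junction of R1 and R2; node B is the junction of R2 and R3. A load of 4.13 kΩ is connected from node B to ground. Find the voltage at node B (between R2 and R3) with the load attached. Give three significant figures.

At node B, R3 is in parallel with the load: R3‖R_L = 422.0 Ω.
Below node A the resistance is R2 + (R3‖R_L) = 1422 Ω, so V_A = 39.9 × 1422/1984 = 28.60 V.
Then V_B = V_A × (R3‖R_L)/(R2 + R3‖R_L) = 28.60 × 422.0/1422 = 8.49 V.

V ≈ 8.49 V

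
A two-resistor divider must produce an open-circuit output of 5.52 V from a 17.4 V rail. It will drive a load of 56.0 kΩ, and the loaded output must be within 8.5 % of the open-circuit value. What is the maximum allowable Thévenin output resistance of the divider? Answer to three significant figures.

R_th ≤ 5.20 kΩ

Loading drop = R_th/(R_th + R_L) ≤ 0.0850, so R_th ≤ R_L · ε/(1−ε) = 56.0 kΩ × 0.0850/0.9150 = 5.20 kΩ.
(Any R1, R2 with R2/(R1+R2) = 0.317 and R1‖R2 ≤ 5.20 kΩ will meet the spec.)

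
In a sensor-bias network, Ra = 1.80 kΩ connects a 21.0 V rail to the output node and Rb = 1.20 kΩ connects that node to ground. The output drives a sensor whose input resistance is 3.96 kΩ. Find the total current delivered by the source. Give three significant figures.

I ≈ 7.72 mA

Rb‖R_L = 0.9209 kΩ, so the source sees Ra + Rb‖R_L = 2.721 kΩ.
I = 21.0 V / 2.721 kΩ = 7.72 mA.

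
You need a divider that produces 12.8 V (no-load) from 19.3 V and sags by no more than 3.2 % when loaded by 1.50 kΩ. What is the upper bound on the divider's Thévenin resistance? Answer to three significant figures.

R_th ≤ 49.6 Ω

Loading drop = R_th/(R_th + R_L) ≤ 0.0320, so R_th ≤ R_L · ε/(1−ε) = 1.50 kΩ × 0.0320/0.9680 = 49.6 Ω.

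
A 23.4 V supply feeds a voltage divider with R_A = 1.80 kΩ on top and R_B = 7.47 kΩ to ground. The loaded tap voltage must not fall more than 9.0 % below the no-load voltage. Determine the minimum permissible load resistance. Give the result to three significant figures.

Output resistance R_th = R_A‖R_B = (1.80 × 7.47)/9.270 = 1.450 kΩ.
The fractional drop is R_th/(R_th + R_L); requiring this ≤ 0.0900 gives R_L ≥ R_th(1/0.0900 − 1) = 1.450 × 10.11 = 14.7 kΩ.

R_L(min) ≈ 14.7 kΩ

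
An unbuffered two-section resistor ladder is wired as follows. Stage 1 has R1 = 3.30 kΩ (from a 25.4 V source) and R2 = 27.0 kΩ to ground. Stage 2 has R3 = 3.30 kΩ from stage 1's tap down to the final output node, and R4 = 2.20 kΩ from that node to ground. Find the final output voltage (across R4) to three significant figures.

V_out ≈ 5.90 V

Stage 2 presents R3+R4 = 5.500 kΩ as a load on stage 1's tap.
Stage 1's lower leg becomes R2‖(R3+R4) = 4.569 kΩ, so V_mid = 25.4 × 4.569/7.869 = 14.75 V.
Stage 2 is itself unloaded: V_out = V_mid × R4/(R3+R4) = 14.75 × 2.20/5.500 = 5.90 V.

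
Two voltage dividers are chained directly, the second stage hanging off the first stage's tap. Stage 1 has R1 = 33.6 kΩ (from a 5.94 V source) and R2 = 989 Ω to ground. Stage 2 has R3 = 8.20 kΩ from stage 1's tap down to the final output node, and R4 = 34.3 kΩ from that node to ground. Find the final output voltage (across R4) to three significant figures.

V_out ≈ 0.134 V

Stage 2 presents R3+R4 = 42500 Ω as a load on stage 1's tap.
Stage 1's lower leg becomes R2‖(R3+R4) = 966.5 Ω, so V_mid = 5.94 × 966.5/34570 = 0.1661 V.
Stage 2 is itself unloaded: V_out = V_mid × R4/(R3+R4) = 0.1661 × 34300/42500 = 0.134 V.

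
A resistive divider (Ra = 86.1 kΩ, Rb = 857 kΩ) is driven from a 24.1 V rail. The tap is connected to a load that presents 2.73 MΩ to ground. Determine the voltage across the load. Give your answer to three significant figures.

V_out ≈ 21.3 V

The load sits in parallel with Rb: Rb‖R_L = (857 × 2730) / (857 + 2730) = 652.2 kΩ.
V_out = 24.1 × 652.2 / (86.1 + 652.2) = 24.1 × 652.2/738.3 = 21.3 V.
(Unloaded it would have been 21.9 V.)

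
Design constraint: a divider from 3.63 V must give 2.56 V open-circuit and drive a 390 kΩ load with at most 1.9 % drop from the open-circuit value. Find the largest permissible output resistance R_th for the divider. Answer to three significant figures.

R_th ≤ 7.55 kΩ

Loading drop = R_th/(R_th + R_L) ≤ 0.0190, so R_th ≤ R_L · ε/(1−ε) = 390 kΩ × 0.0190/0.9810 = 7.55 kΩ.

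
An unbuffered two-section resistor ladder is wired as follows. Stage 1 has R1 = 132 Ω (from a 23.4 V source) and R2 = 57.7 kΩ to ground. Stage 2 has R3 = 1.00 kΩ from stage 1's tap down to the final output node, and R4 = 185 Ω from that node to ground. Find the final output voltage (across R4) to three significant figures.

V_out ≈ 3.28 V

Stage 2 presents R3+R4 = 1185 Ω as a load on stage 1's tap.
Stage 1's lower leg becomes R2‖(R3+R4) = 1161 Ω, so V_mid = 23.4 × 1161/1293 = 21.01 V.
Stage 2 is itself unloaded: V_out = V_mid × R4/(R3+R4) = 21.01 × 185/1185 = 3.28 V.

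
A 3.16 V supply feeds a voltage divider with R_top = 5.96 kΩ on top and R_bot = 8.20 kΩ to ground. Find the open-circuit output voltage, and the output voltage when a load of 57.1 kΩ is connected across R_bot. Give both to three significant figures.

Unloaded: 1.83 V; loaded: 1.73 V

Open-circuit: V = 3.16 × 8.20/(5.96 + 8.20) = 1.83 V.
With the load, R_bot becomes R_bot‖R_L = 7.170 kΩ, so V = 3.16 × 7.170/13.13 = 1.73 V.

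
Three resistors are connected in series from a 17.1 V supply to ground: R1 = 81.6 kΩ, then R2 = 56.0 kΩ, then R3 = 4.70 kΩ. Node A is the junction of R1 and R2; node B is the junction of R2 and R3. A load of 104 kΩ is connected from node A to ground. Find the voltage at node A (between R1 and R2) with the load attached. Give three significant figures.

V ≈ 5.47 V

Below node A the series string R2+R3 = 60.70 kΩ sits in parallel with the 104 kΩ load: 38.33 kΩ.
V_A = 17.1 × 38.33/(81.6 + 38.33) = 5.47 V.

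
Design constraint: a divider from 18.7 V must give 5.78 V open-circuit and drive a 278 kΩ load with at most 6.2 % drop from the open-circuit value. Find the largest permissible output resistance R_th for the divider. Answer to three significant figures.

R_th ≤ 18.4 kΩ

Loading drop = R_th/(R_th + R_L) ≤ 0.0620, so R_th ≤ R_L · ε/(1−ε) = 278 kΩ × 0.0620/0.9380 = 18.4 kΩ.
(Any R1, R2 with R2/(R1+R2) = 0.309 and R1‖R2 ≤ 18.4 kΩ will meet the spec.)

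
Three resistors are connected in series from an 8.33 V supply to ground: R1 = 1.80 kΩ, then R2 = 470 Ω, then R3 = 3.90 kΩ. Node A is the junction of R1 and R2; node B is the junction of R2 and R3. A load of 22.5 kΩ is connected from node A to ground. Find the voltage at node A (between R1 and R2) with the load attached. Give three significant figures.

V ≈ 5.58 V

Below node A the series string R2+R3 = 4370 Ω sits in parallel with the 22500 Ω load: 3659 Ω.
V_A = 8.33 × 3659/(1800 + 3659) = 5.58 V.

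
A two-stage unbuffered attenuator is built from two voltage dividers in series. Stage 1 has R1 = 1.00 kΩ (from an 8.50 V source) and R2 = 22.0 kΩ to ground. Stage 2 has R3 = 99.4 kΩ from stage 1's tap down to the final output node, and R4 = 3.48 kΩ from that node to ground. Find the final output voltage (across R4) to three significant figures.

Stage 2 presents R3+R4 = 102.9 kΩ as a load on stage 1's tap.
Stage 1's lower leg becomes R2‖(R3+R4) = 18.12 kΩ, so V_mid = 8.50 × 18.12/19.12 = 8.056 V.
Stage 2 is itself unloaded: V_out = V_mid × R4/(R3+R4) = 8.056 × 3.48/102.9 = 0.272 V.

V_out ≈ 0.272 V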